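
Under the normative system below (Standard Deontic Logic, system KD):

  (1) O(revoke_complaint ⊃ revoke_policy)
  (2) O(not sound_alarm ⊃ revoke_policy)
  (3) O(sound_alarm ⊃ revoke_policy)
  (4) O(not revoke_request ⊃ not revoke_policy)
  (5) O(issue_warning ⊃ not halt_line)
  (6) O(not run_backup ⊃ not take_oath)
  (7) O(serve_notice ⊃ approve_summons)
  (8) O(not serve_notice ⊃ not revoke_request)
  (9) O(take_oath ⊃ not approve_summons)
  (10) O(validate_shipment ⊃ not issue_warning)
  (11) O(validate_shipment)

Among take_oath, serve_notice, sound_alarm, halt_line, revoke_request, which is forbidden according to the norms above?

By case analysis on sound_alarm: premise 3 gives O(sound_alarm ⊃ revoke_policy) and premise 2 gives O(not sound_alarm ⊃ revoke_policy), so O(revoke_policy) either way.
The contrapositive of premise 4 (O(not revoke_request ⊃ not revoke_policy)) is O(revoke_policy ⊃ revoke_request), and O(revoke_policy) is already established, so O(revoke_request).
The contrapositive of premise 8 (O(not serve_notice ⊃ not revoke_request)) is O(revoke_request ⊃ serve_notice), and O(revoke_request) is already established, so O(serve_notice).
Premise 7 is O(serve_notice ⊃ approve_summons); since O(serve_notice), deontic closure gives O(approve_summons).
Premise 9 is O(take_oath ⊃ not approve_summons); contrapositively O(approve_summons ⊃ not take_oath). Since O(approve_summons) holds, K gives O(not take_oath).
So O(not take_oath) holds, i.e. take_oath is forbidden. None of the other listed options is forbidden under the premises.

take_oath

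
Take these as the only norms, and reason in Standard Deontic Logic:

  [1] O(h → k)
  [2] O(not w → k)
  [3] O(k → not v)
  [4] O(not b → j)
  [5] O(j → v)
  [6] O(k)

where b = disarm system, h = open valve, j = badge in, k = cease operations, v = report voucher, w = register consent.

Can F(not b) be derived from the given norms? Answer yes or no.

Premise 6 states O(k) outright.
Applying K to premise 3 (O(k → not v)) and O(k) yields O(not v).
Premise 5, O(j → v), contraposes to O(not v → not j); with O(not v) we get O(not j).
Premise 4, O(not b → j), contraposes to O(not j → b); with O(not j) we get O(b).
Premises 1, 2 do not contribute to this derivation.
So O(b) holds, i.e. F(not b). The claim follows.

Yes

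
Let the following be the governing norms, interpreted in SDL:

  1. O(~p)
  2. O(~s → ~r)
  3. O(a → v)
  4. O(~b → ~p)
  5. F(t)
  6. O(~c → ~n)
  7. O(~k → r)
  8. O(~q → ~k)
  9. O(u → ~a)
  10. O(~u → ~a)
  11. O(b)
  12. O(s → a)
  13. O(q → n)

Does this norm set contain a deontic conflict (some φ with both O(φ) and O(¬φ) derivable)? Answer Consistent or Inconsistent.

Premise 4 is O(~b → ~p); even if O(~p) held, inferring O(~b) would be affirming the consequent — invalid.
So O(~b) is not derivable, and the apparent clash with O(b) does not arise.
A world satisfying every obligation exists (e.g. a=false, b=true, c=true, k=true, n=true, p=false, q=true, r=false, s=false, t=false, u=false, v=false); no atom is both obligatory and forbidden, so the set is consistent.

Consistent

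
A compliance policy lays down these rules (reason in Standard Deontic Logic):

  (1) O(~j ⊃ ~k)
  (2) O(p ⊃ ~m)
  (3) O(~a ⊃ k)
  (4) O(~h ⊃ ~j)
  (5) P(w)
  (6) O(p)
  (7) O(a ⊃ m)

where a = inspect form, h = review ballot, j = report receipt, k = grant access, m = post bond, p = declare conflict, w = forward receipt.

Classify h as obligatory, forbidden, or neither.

Premise 6 states O(p) outright.
Premise 2 is O(p ⊃ ~m); since O(p), deontic closure gives O(~m).
Premise 7, O(a ⊃ m), contraposes to O(~m ⊃ ~a); with O(~m) we get O(~a).
From O(~a) and premise 3, O(~a ⊃ k), we obtain O(k).
Premise 1 is O(~j ⊃ ~k); contrapositively O(k ⊃ j). Since O(k) holds, K gives O(j).
Premise 4, O(~h ⊃ ~j), contraposes to O(j ⊃ h); with O(j) we get O(h).
Premise 5 does not contribute to this derivation.
Hence h is obligatory.

Obligatory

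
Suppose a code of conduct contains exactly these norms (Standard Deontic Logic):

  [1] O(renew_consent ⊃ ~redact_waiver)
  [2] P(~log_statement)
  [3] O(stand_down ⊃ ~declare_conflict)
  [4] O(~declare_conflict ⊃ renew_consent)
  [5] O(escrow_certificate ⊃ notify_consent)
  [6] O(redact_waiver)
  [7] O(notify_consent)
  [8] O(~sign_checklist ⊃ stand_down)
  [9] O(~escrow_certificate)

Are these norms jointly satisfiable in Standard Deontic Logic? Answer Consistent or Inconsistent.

Consistent

Premise 5 is O(escrow_certificate ⊃ notify_consent); even if O(notify_consent) held, inferring O(escrow_certificate) would be affirming the consequent — invalid.
So O(escrow_certificate) is not derivable, and the apparent clash with O(~escrow_certificate) does not arise.
A world satisfying every obligation exists (e.g. declare_conflict=true, escrow_certificate=false, log_statement=false, notify_consent=true, redact_waiver=true, renew_consent=false, sign_checklist=true, stand_down=false); no atom is both obligatory and forbidden, so the set is consistent.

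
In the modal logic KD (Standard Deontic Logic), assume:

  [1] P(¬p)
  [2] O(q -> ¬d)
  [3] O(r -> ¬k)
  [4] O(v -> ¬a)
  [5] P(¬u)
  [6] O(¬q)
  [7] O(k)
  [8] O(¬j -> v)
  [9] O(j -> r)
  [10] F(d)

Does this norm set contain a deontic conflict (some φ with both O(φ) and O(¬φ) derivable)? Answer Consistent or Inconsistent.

Consistent

Premise 2 is O(q -> ¬d); even if O(¬d) held, inferring O(q) would be affirming the consequent — invalid.
So O(q) is not derivable, and the apparent clash with O(¬q) does not arise.
A world satisfying every obligation exists (e.g. a=false, d=false, j=false, k=true, p=false, q=false, r=false, u=false, v=true); no atom is both obligatory and forbidden, so the set is consistent.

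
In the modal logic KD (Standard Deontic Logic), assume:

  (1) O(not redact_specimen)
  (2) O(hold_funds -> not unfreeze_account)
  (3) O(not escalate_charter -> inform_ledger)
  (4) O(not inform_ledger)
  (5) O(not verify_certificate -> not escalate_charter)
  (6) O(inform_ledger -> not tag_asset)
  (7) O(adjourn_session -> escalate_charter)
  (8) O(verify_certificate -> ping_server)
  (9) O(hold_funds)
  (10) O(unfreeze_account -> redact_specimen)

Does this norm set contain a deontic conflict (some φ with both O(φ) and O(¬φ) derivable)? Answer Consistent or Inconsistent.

Premise 10 is O(unfreeze_account -> redact_specimen), but O(unfreeze_account) is not derivable from the premises, so it does not yield O(redact_specimen).
So O(redact_specimen) is not derivable, and the apparent clash with O(not redact_specimen) does not arise.
A world satisfying every obligation exists (e.g. adjourn_session=false, escalate_charter=true, hold_funds=true, inform_ledger=false, ping_server=true, redact_specimen=false, tag_asset=false, unfreeze_account=false, verify_certificate=true); no atom is both obligatory and forbidden, so the set is consistent.

Consistent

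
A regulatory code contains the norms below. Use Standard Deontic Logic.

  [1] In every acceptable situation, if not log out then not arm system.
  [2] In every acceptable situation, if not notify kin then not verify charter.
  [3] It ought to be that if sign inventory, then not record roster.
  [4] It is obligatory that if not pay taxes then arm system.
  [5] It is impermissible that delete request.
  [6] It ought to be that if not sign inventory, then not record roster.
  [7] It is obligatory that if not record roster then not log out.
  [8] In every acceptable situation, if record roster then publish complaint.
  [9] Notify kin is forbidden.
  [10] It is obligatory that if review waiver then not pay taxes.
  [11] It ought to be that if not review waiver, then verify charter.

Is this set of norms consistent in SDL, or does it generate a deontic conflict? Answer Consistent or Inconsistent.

By case analysis on ¬sign_inventory: premise 6 gives O(¬sign_inventory → ¬record_roster) and premise 3 gives O(sign_inventory → ¬record_roster), so O(¬record_roster) either way.
Premise 7 is O(¬record_roster → ¬log_out); since O(¬record_roster), deontic closure gives O(¬log_out).
Premise 1 is O(¬log_out → ¬arm_system); since O(¬log_out), deontic closure gives O(¬arm_system).
The contrapositive of premise 4 (O(¬pay_taxes → arm_system)) is O(¬arm_system → pay_taxes), and O(¬arm_system) is already established, so O(pay_taxes).
Premise 10 is O(review_waiver → ¬pay_taxes); contrapositively O(pay_taxes → ¬review_waiver). Since O(pay_taxes) holds, K gives O(¬review_waiver).
With premise 11, O(¬review_waiver → verify_charter), the K-axiom yields O(verify_charter).
Premise 2, O(¬notify_kin → ¬verify_charter), contraposes to O(verify_charter → notify_kin); with O(verify_charter) we get O(notify_kin).
However, F(notify_kin) at premise 9 amounts to O(¬notify_kin).
We now have both O(notify_kin) and O(¬notify_kin) — notify_kin is simultaneously obligatory and forbidden, violating the D-axiom.

Inconsistent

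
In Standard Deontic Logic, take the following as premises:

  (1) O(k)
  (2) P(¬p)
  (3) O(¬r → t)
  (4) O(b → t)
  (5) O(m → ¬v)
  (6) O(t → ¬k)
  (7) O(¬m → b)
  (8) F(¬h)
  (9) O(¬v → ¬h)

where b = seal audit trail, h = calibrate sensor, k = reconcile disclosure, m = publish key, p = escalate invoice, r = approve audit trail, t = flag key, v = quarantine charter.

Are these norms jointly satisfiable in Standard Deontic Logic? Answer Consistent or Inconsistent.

Inconsistent

F(¬h) at premise 8 means O(h).
Premise 9 is O(¬v → ¬h); contrapositively O(h → v). Since O(h) holds, K gives O(v).
The contrapositive of premise 5 (O(m → ¬v)) is O(v → ¬m), and O(v) is already established, so O(¬m).
With premise 7, O(¬m → b), the K-axiom yields O(b).
From O(b) and premise 4, O(b → t), we obtain O(t).
With premise 6, O(t → ¬k), the K-axiom yields O(¬k).
But premise 1 directly asserts O(k).
We now have both O(¬k) and O(k) — k is simultaneously obligatory and forbidden, violating the D-axiom.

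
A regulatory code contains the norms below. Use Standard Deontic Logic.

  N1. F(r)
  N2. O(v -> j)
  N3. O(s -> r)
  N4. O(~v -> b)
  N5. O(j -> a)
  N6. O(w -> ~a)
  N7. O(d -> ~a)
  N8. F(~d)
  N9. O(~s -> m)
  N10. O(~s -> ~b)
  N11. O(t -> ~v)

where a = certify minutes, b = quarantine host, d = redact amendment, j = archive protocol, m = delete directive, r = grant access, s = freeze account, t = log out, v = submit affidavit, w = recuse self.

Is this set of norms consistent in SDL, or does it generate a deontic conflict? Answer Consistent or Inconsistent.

Premise 8, F(~d), is equivalent to O(d).
Premise 7 is O(d -> ~a); since O(d), deontic closure gives O(~a).
Premise 5, O(j -> a), contraposes to O(~a -> ~j); with O(~a) we get O(~j).
Premise 2, O(v -> j), contraposes to O(~j -> ~v); with O(~j) we get O(~v).
With premise 4, O(~v -> b), the K-axiom yields O(b).
The contrapositive of premise 10 (O(~s -> ~b)) is O(b -> s), and O(b) is already established, so O(s).
With premise 3, O(s -> r), the K-axiom yields O(r).
However, F(r) at premise 1 amounts to O(~r).
We now have both O(r) and O(~r) — r is simultaneously obligatory and forbidden, violating the D-axiom.

Inconsistent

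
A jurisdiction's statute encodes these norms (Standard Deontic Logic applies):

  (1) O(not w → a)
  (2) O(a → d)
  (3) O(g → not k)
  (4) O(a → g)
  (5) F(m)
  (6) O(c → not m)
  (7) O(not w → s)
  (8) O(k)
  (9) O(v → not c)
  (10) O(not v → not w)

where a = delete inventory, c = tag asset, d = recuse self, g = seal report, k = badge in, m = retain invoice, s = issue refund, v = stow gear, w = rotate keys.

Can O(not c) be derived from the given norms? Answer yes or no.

Yes

Premise 8 states O(k) outright.
Premise 3, O(g → not k), contraposes to O(k → not g); with O(k) we get O(not g).
The contrapositive of premise 4 (O(a → g)) is O(not g → not a), and O(not g) is already established, so O(not a).
The contrapositive of premise 1 (O(not w → a)) is O(not a → w), and O(not a) is already established, so O(w).
Premise 10 is O(not v → not w); contrapositively O(w → v). Since O(w) holds, K gives O(v).
Applying K to premise 9 (O(v → not c)) and O(v) yields O(not c).
Premises 2, 5, 6, 7 do not contribute to this derivation.
So O(not c) follows.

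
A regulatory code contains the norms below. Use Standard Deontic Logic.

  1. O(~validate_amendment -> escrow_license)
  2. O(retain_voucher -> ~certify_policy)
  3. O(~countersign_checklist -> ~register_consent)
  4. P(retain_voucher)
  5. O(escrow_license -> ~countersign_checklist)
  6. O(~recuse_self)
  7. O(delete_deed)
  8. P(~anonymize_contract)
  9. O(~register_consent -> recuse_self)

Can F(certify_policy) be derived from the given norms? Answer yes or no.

No

Premise 2 is O(retain_voucher -> ~certify_policy), but O(retain_voucher) is not derivable from the premises (the permission P(retain_voucher) asserts only ~O(~retain_voucher), not O(retain_voucher)), so it does not yield O(~certify_policy).
No other premise forces O(~certify_policy). An ideal world satisfying every premise can still have certify_policy true, so F(certify_policy) is not derivable.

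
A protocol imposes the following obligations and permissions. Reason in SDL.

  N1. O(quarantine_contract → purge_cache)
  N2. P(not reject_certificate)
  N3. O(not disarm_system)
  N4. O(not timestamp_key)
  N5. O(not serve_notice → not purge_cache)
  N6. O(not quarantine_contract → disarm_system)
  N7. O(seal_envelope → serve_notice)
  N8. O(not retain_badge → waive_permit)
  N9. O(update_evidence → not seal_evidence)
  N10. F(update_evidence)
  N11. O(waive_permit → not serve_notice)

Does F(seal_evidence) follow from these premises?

Premise 9 is O(update_evidence → not seal_evidence), but O(update_evidence) is not derivable from the premises, so it does not yield O(not seal_evidence).
No other premise forces O(not seal_evidence). An ideal world satisfying every premise can still have seal_evidence true, so F(seal_evidence) is not derivable.

No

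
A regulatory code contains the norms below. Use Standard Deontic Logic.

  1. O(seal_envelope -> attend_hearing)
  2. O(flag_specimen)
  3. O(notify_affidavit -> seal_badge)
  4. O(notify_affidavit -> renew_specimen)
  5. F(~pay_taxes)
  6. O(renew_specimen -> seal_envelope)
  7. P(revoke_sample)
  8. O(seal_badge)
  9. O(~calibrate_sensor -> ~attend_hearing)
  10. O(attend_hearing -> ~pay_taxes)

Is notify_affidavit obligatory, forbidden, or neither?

F(~pay_taxes) at premise 5 means O(pay_taxes).
Premise 10 is O(attend_hearing -> ~pay_taxes); contrapositively O(pay_taxes -> ~attend_hearing). Since O(pay_taxes) holds, K gives O(~attend_hearing).
Premise 1 is O(seal_envelope -> attend_hearing); contrapositively O(~attend_hearing -> ~seal_envelope). Since O(~attend_hearing) holds, K gives O(~seal_envelope).
Premise 6 is O(renew_specimen -> seal_envelope); contrapositively O(~seal_envelope -> ~renew_specimen). Since O(~seal_envelope) holds, K gives O(~renew_specimen).
The contrapositive of premise 4 (O(notify_affidavit -> renew_specimen)) is O(~renew_specimen -> ~notify_affidavit), and O(~renew_specimen) is already established, so O(~notify_affidavit).
Premises 2, 3, 7, 8, 9 do not contribute to this derivation.
Thus O(~notify_affidavit), which is F(notify_affidavit): notify_affidavit is forbidden.

Forbidden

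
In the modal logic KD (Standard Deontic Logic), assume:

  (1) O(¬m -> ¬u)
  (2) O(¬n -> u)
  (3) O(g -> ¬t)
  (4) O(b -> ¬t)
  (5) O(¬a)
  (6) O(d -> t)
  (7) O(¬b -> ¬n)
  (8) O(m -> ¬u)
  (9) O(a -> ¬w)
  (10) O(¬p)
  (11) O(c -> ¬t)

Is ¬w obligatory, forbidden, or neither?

Neither

Premise 9 is O(a -> ¬w), but O(a) is not derivable from the premises, so it does not yield O(¬w).
No premise or chain of K-axiom applications forces O(¬w), and none forces O(w). So ¬w is neither obligatory nor forbidden under these norms.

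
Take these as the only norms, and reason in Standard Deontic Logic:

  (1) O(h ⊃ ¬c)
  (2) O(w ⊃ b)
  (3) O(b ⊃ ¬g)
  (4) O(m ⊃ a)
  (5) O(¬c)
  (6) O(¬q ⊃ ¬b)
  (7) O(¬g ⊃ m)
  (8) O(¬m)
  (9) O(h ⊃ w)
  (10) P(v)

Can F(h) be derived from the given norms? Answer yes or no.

Premise 8 gives O(¬m).
Premise 7, O(¬g ⊃ m), contraposes to O(¬m ⊃ g); with O(¬m) we get O(g).
Premise 3, O(b ⊃ ¬g), contraposes to O(g ⊃ ¬b); with O(g) we get O(¬b).
Premise 2, O(w ⊃ b), contraposes to O(¬b ⊃ ¬w); with O(¬b) we get O(¬w).
The contrapositive of premise 9 (O(h ⊃ w)) is O(¬w ⊃ ¬h), and O(¬w) is already established, so O(¬h).
Premises 1, 4, 5, 6, 10 do not contribute to this derivation.
So O(¬h) holds, i.e. F(h). The claim follows.

Yes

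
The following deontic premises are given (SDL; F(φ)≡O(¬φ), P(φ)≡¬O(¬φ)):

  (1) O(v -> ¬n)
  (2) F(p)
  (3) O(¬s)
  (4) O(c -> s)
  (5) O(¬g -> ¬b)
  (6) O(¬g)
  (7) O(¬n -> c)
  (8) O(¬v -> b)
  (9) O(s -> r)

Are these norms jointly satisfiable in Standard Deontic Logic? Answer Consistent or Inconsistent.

Inconsistent

From premise 3 we have O(¬s).
Premise 4 is O(c -> s); contrapositively O(¬s -> ¬c). Since O(¬s) holds, K gives O(¬c).
Premise 7, O(¬n -> c), contraposes to O(¬c -> n); with O(¬c) we get O(n).
The contrapositive of premise 1 (O(v -> ¬n)) is O(n -> ¬v), and O(n) is already established, so O(¬v).
Applying K to premise 8 (O(¬v -> b)) and O(¬v) yields O(b).
Premise 5, O(¬g -> ¬b), contraposes to O(b -> g); with O(b) we get O(g).
However, premise 6 gives O(¬g).
We now have both O(g) and O(¬g) — g is simultaneously obligatory and forbidden, violating the D-axiom.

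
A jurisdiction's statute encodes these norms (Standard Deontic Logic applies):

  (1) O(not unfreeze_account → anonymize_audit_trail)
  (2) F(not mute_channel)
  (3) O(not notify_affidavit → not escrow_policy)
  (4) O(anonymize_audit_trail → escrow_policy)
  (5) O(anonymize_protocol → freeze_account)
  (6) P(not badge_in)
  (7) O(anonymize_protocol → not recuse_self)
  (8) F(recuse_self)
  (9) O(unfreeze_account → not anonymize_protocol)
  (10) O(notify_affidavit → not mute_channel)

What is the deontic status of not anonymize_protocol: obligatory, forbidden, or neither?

Obligatory

F(not mute_channel) at premise 2 means O(mute_channel).
The contrapositive of premise 10 (O(notify_affidavit → not mute_channel)) is O(mute_channel → not notify_affidavit), and O(mute_channel) is already established, so O(not notify_affidavit).
Premise 3 is O(not notify_affidavit → not escrow_policy); since O(not notify_affidavit), deontic closure gives O(not escrow_policy).
Premise 4, O(anonymize_audit_trail → escrow_policy), contraposes to O(not escrow_policy → not anonymize_audit_trail); with O(not escrow_policy) we get O(not anonymize_audit_trail).
The contrapositive of premise 1 (O(not unfreeze_account → anonymize_audit_trail)) is O(not anonymize_audit_trail → unfreeze_account), and O(not anonymize_audit_trail) is already established, so O(unfreeze_account).
Applying K to premise 9 (O(unfreeze_account → not anonymize_protocol)) and O(unfreeze_account) yields O(not anonymize_protocol).
Premises 5, 6, 7, 8 do not contribute to this derivation.
Hence not anonymize_protocol is obligatory.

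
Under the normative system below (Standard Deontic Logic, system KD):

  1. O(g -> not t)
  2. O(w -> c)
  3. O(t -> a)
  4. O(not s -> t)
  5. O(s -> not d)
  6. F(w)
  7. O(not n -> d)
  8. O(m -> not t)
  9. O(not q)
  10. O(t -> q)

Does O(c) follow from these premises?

No

Premise 2 is O(w -> c), but O(w) is not derivable from the premises, so it does not yield O(c).
No other premise forces O(c). An ideal world satisfying every premise can still have c false, so O(c) is not derivable.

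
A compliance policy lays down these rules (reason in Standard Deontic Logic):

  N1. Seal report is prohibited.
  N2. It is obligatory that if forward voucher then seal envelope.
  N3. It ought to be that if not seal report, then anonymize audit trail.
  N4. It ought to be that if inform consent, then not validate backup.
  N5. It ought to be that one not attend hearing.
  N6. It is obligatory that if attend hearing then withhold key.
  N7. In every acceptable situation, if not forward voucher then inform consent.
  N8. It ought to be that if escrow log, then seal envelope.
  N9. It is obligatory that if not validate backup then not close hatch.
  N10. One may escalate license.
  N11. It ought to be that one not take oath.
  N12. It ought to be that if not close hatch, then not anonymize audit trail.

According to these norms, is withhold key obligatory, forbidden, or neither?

Neither

Premise 6 is O(attend_hearing → withhold_key), but O(attend_hearing) is not derivable from the premises, so it does not yield O(withhold_key).
No premise or chain of K-axiom applications forces O(withhold_key), and none forces O(¬withhold_key). So withhold_key is neither obligatory nor forbidden under these norms.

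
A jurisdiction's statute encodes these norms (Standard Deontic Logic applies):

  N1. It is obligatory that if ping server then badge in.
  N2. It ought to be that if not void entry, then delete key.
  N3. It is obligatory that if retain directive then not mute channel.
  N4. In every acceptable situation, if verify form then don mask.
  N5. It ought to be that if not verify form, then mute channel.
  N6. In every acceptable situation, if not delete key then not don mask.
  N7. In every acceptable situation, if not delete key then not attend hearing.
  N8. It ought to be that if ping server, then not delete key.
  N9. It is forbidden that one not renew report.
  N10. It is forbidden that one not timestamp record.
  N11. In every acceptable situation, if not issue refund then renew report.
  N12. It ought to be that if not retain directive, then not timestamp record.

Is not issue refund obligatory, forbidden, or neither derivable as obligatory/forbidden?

Premise 11 is O(¬issue_refund → renew_report); even if O(renew_report) held, inferring O(¬issue_refund) would be affirming the consequent — invalid.
No premise or chain of K-axiom applications forces O(¬issue_refund), and none forces O(issue_refund). So ¬issue_refund is neither obligatory nor forbidden under these norms.

Neither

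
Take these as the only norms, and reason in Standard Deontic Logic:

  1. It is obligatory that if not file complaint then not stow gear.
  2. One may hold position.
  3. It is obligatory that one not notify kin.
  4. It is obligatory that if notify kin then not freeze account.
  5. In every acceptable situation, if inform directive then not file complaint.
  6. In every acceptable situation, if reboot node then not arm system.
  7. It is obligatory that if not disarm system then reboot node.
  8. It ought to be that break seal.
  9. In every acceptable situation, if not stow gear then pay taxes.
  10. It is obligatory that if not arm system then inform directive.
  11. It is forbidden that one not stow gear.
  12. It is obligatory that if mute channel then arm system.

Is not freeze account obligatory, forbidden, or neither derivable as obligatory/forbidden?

Neither

Premise 4 is O(notify_kin → ¬freeze_account), but O(notify_kin) is not derivable from the premises, so it does not yield O(¬freeze_account).
No premise or chain of K-axiom applications forces O(¬freeze_account), and none forces O(freeze_account). So ¬freeze_account is neither obligatory nor forbidden under these norms.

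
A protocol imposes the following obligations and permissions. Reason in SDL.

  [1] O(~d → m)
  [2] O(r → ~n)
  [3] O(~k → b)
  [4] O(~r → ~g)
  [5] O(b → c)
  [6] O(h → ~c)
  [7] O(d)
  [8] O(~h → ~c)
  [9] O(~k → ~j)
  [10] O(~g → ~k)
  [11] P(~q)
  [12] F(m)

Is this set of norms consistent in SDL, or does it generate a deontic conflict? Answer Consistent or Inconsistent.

Premise 1 is O(~d → m), but O(~d) is not derivable from the premises, so it does not yield O(m).
So O(m) is not derivable, and the apparent clash with O(~m) does not arise.
A world satisfying every obligation exists (e.g. b=false, c=false, d=true, g=true, h=false, j=false, k=true, m=false, n=false, q=false, r=true); no atom is both obligatory and forbidden, so the set is consistent.

Consistent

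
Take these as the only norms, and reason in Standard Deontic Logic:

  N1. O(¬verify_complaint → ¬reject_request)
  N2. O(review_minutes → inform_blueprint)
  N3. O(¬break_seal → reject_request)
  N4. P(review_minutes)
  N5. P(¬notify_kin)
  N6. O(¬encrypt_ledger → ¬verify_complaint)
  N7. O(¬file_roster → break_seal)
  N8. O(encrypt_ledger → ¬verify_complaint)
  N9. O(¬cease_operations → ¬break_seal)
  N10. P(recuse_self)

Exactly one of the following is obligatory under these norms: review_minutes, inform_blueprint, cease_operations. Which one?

cease_operations

By case analysis on encrypt_ledger: premise 8 gives O(encrypt_ledger → ¬verify_complaint) and premise 6 gives O(¬encrypt_ledger → ¬verify_complaint), so O(¬verify_complaint) either way.
With premise 1, O(¬verify_complaint → ¬reject_request), the K-axiom yields O(¬reject_request).
The contrapositive of premise 3 (O(¬break_seal → reject_request)) is O(¬reject_request → break_seal), and O(¬reject_request) is already established, so O(break_seal).
Premise 9, O(¬cease_operations → ¬break_seal), contraposes to O(break_seal → cease_operations); with O(break_seal) we get O(cease_operations).
So O(cease_operations) holds — cease_operations is obligatory. None of the other listed options is made obligatory by any chain of premises.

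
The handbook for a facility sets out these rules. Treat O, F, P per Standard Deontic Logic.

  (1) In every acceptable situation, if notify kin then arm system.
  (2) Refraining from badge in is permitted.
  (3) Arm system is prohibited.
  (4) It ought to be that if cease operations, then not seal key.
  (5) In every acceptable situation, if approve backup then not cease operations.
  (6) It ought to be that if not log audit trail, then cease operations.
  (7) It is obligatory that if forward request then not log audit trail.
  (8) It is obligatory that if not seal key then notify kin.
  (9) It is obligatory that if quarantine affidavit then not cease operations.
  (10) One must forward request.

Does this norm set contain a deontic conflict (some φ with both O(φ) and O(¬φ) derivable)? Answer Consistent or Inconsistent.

Inconsistent

Premise 3, F(arm_system), is equivalent to O(¬arm_system).
Premise 1, O(notify_kin → arm_system), contraposes to O(¬arm_system → ¬notify_kin); with O(¬arm_system) we get O(¬notify_kin).
Premise 8, O(¬seal_key → notify_kin), contraposes to O(¬notify_kin → seal_key); with O(¬notify_kin) we get O(seal_key).
Premise 4, O(cease_operations → ¬seal_key), contraposes to O(seal_key → ¬cease_operations); with O(seal_key) we get O(¬cease_operations).
Premise 6, O(¬log_audit_trail → cease_operations), contraposes to O(¬cease_operations → log_audit_trail); with O(¬cease_operations) we get O(log_audit_trail).
The contrapositive of premise 7 (O(forward_request → ¬log_audit_trail)) is O(log_audit_trail → ¬forward_request), and O(log_audit_trail) is already established, so O(¬forward_request).
However, premise 10 gives O(forward_request).
We now have both O(¬forward_request) and O(forward_request) — forward_request is simultaneously obligatory and forbidden, violating the D-axiom.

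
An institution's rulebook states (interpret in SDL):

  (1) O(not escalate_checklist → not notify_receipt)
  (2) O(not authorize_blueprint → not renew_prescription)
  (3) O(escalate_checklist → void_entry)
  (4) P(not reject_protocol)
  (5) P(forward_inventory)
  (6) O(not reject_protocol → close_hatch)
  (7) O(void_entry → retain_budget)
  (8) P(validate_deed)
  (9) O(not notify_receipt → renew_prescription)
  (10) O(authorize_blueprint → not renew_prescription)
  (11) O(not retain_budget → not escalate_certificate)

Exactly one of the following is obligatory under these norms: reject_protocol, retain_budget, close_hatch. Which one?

Premises 10 and 2 are O(authorize_blueprint → not renew_prescription) and O(not authorize_blueprint → not renew_prescription); every ideal world satisfies authorize_blueprint or not authorize_blueprint, so in either case not renew_prescription holds — hence O(not renew_prescription).
Premise 9, O(not notify_receipt → renew_prescription), contraposes to O(not renew_prescription → notify_receipt); with O(not renew_prescription) we get O(notify_receipt).
The contrapositive of premise 1 (O(not escalate_checklist → not notify_receipt)) is O(notify_receipt → escalate_checklist), and O(notify_receipt) is already established, so O(escalate_checklist).
Applying K to premise 3 (O(escalate_checklist → void_entry)) and O(escalate_checklist) yields O(void_entry).
Applying K to premise 7 (O(void_entry → retain_budget)) and O(void_entry) yields O(retain_budget).
So O(retain_budget) holds — retain_budget is obligatory. None of the other listed options is made obligatory by any chain of premises.

retain_budget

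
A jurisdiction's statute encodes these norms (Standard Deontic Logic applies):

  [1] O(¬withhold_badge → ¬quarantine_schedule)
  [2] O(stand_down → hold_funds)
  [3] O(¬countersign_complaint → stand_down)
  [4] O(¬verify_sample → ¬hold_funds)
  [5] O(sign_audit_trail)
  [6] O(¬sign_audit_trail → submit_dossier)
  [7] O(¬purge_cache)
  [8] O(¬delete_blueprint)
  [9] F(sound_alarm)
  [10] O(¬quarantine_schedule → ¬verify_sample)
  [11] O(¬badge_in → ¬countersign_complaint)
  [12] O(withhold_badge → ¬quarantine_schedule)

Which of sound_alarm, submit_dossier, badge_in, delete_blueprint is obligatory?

badge_in

Premises 12 and 1 are O(withhold_badge → ¬quarantine_schedule) and O(¬withhold_badge → ¬quarantine_schedule); every ideal world satisfies withhold_badge or ¬withhold_badge, so in either case ¬quarantine_schedule holds — hence O(¬quarantine_schedule).
From O(¬quarantine_schedule) and premise 10, O(¬quarantine_schedule → ¬verify_sample), we obtain O(¬verify_sample).
From O(¬verify_sample) and premise 4, O(¬verify_sample → ¬hold_funds), we obtain O(¬hold_funds).
Premise 2, O(stand_down → hold_funds), contraposes to O(¬hold_funds → ¬stand_down); with O(¬hold_funds) we get O(¬stand_down).
Premise 3, O(¬countersign_complaint → stand_down), contraposes to O(¬stand_down → countersign_complaint); with O(¬stand_down) we get O(countersign_complaint).
Premise 11 is O(¬badge_in → ¬countersign_complaint); contrapositively O(countersign_complaint → badge_in). Since O(countersign_complaint) holds, K gives O(badge_in).
So O(badge_in) holds — badge_in is obligatory. None of the other listed options is made obligatory by any chain of premises.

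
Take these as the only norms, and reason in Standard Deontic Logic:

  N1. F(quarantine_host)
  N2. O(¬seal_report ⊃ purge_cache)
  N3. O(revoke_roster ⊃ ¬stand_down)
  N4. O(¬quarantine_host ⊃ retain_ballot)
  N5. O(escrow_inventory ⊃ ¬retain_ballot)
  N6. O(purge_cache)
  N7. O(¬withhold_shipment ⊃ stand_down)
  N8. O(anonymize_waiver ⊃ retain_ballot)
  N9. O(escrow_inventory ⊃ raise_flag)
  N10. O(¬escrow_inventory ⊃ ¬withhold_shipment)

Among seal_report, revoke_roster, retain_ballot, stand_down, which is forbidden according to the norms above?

revoke_roster

F(quarantine_host) at premise 1 means O(¬quarantine_host).
Premise 4 is O(¬quarantine_host ⊃ retain_ballot); since O(¬quarantine_host), deontic closure gives O(retain_ballot).
Premise 5 is O(escrow_inventory ⊃ ¬retain_ballot); contrapositively O(retain_ballot ⊃ ¬escrow_inventory). Since O(retain_ballot) holds, K gives O(¬escrow_inventory).
Applying K to premise 10 (O(¬escrow_inventory ⊃ ¬withhold_shipment)) and O(¬escrow_inventory) yields O(¬withhold_shipment).
Applying K to premise 7 (O(¬withhold_shipment ⊃ stand_down)) and O(¬withhold_shipment) yields O(stand_down).
Premise 3 is O(revoke_roster ⊃ ¬stand_down); contrapositively O(stand_down ⊃ ¬revoke_roster). Since O(stand_down) holds, K gives O(¬revoke_roster).
So O(¬revoke_roster) holds, i.e. revoke_roster is forbidden. None of the other listed options is forbidden under the premises.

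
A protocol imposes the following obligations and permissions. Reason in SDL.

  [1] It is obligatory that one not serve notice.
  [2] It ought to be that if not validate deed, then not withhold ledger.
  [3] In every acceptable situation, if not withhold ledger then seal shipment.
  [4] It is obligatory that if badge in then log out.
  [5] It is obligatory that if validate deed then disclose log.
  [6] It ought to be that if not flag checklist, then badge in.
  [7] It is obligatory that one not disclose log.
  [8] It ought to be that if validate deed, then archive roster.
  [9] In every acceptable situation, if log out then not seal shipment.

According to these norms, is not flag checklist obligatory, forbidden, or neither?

Forbidden

Premise 7 states O(¬disclose_log) outright.
Premise 5 is O(validate_deed → disclose_log); contrapositively O(¬disclose_log → ¬validate_deed). Since O(¬disclose_log) holds, K gives O(¬validate_deed).
With premise 2, O(¬validate_deed → ¬withhold_ledger), the K-axiom yields O(¬withhold_ledger).
Premise 3 is O(¬withhold_ledger → seal_shipment); since O(¬withhold_ledger), deontic closure gives O(seal_shipment).
Premise 9 is O(log_out → ¬seal_shipment); contrapositively O(seal_shipment → ¬log_out). Since O(seal_shipment) holds, K gives O(¬log_out).
The contrapositive of premise 4 (O(badge_in → log_out)) is O(¬log_out → ¬badge_in), and O(¬log_out) is already established, so O(¬badge_in).
Premise 6 is O(¬flag_checklist → badge_in); contrapositively O(¬badge_in → flag_checklist). Since O(¬badge_in) holds, K gives O(flag_checklist).
Premises 1, 8 do not contribute to this derivation.
Thus O(flag_checklist), which is F(¬flag_checklist): ¬flag_checklist is forbidden.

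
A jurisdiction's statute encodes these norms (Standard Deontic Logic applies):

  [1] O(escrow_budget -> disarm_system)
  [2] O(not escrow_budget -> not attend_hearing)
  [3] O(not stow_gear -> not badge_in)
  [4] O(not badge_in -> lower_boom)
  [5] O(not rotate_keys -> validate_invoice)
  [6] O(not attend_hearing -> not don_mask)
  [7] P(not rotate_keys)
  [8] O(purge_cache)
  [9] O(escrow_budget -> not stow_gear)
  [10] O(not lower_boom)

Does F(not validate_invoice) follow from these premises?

Premise 5 is O(not rotate_keys -> validate_invoice), but O(not rotate_keys) is not derivable from the premises (the permission P(not rotate_keys) asserts only not O(rotate_keys), not O(not rotate_keys)), so it does not yield O(validate_invoice).
No other premise forces O(validate_invoice). An ideal world satisfying every premise can still have not validate_invoice true, so F(not validate_invoice) is not derivable.

No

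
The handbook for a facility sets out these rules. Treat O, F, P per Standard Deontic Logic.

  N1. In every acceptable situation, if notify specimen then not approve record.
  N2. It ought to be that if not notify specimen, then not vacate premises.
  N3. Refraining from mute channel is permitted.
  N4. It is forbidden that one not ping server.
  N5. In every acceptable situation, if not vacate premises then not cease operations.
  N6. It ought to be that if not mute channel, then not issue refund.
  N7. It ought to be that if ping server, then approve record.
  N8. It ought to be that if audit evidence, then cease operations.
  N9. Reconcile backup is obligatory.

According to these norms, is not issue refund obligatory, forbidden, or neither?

Premise 6 is O(¬mute_channel → ¬issue_refund), but O(¬mute_channel) is not derivable from the premises (the permission P(¬mute_channel) asserts only ¬O(mute_channel), not O(¬mute_channel)), so it does not yield O(¬issue_refund).
No premise or chain of K-axiom applications forces O(¬issue_refund), and none forces O(issue_refund). So ¬issue_refund is neither obligatory nor forbidden under these norms.

Neither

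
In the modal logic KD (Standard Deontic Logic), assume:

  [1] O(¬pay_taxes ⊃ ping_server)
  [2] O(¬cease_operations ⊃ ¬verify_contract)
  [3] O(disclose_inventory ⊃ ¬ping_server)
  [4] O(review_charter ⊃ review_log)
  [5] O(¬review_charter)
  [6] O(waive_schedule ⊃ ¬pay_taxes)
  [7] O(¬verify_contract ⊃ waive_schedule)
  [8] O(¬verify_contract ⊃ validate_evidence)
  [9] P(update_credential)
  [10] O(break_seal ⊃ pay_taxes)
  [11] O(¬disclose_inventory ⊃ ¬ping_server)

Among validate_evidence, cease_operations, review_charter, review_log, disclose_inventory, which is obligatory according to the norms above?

cease_operations

By case analysis on ¬disclose_inventory: premise 11 gives O(¬disclose_inventory ⊃ ¬ping_server) and premise 3 gives O(disclose_inventory ⊃ ¬ping_server), so O(¬ping_server) either way.
Premise 1 is O(¬pay_taxes ⊃ ping_server); contrapositively O(¬ping_server ⊃ pay_taxes). Since O(¬ping_server) holds, K gives O(pay_taxes).
The contrapositive of premise 6 (O(waive_schedule ⊃ ¬pay_taxes)) is O(pay_taxes ⊃ ¬waive_schedule), and O(pay_taxes) is already established, so O(¬waive_schedule).
Premise 7, O(¬verify_contract ⊃ waive_schedule), contraposes to O(¬waive_schedule ⊃ verify_contract); with O(¬waive_schedule) we get O(verify_contract).
Premise 2 is O(¬cease_operations ⊃ ¬verify_contract); contrapositively O(verify_contract ⊃ cease_operations). Since O(verify_contract) holds, K gives O(cease_operations).
So O(cease_operations) holds — cease_operations is obligatory. None of the other listed options is made obligatory by any chain of premises.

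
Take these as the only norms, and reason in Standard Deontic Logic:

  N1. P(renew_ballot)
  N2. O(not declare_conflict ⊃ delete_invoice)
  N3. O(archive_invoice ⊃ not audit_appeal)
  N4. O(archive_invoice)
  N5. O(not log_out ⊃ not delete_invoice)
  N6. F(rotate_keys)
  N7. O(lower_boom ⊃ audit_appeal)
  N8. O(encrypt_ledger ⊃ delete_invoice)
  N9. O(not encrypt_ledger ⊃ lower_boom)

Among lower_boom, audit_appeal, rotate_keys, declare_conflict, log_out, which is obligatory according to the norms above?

Premise 4 gives O(archive_invoice).
From O(archive_invoice) and premise 3, O(archive_invoice ⊃ not audit_appeal), we obtain O(not audit_appeal).
The contrapositive of premise 7 (O(lower_boom ⊃ audit_appeal)) is O(not audit_appeal ⊃ not lower_boom), and O(not audit_appeal) is already established, so O(not lower_boom).
The contrapositive of premise 9 (O(not encrypt_ledger ⊃ lower_boom)) is O(not lower_boom ⊃ encrypt_ledger), and O(not lower_boom) is already established, so O(encrypt_ledger).
From O(encrypt_ledger) and premise 8, O(encrypt_ledger ⊃ delete_invoice), we obtain O(delete_invoice).
Premise 5, O(not log_out ⊃ not delete_invoice), contraposes to O(delete_invoice ⊃ log_out); with O(delete_invoice) we get O(log_out).
So O(log_out) holds — log_out is obligatory. None of the other listed options is made obligatory by any chain of premises.

log_out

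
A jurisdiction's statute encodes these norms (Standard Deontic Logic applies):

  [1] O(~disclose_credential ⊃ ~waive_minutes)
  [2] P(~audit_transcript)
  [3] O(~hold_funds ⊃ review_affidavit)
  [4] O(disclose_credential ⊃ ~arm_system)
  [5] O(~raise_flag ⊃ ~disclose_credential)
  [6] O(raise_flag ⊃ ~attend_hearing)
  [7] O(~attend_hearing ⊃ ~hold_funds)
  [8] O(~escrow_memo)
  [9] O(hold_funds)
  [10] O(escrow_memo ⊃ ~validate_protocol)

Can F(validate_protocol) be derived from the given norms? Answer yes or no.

Premise 10 is O(escrow_memo ⊃ ~validate_protocol), but O(escrow_memo) is not derivable from the premises, so it does not yield O(~validate_protocol).
No other premise forces O(~validate_protocol). An ideal world satisfying every premise can still have validate_protocol true, so F(validate_protocol) is not derivable.

No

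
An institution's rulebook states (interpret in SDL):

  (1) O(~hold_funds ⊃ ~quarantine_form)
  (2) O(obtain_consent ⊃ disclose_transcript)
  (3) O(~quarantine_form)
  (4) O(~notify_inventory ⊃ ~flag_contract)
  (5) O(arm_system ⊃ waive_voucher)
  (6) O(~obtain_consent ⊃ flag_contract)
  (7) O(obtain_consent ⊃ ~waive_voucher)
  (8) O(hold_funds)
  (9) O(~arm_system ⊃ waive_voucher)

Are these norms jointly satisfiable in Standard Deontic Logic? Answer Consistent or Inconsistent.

Premise 1 is O(~hold_funds ⊃ ~quarantine_form); even if O(~quarantine_form) held, inferring O(~hold_funds) would be affirming the consequent — invalid.
So O(~hold_funds) is not derivable, and the apparent clash with O(hold_funds) does not arise.
A world satisfying every obligation exists (e.g. arm_system=false, disclose_transcript=false, flag_contract=true, hold_funds=true, notify_inventory=true, obtain_consent=false, quarantine_form=false, waive_voucher=true); no atom is both obligatory and forbidden, so the set is consistent.

Consistent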